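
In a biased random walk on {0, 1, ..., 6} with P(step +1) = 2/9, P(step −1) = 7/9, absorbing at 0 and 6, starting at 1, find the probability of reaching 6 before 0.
P(hit 6 before 0) = (1 − (7/2)^1) / (1 − (7/2)^6) = 32/23517

Let u_k denote P(reach 6 before 0 | start at k). Boundary: u_0 = 0, u_6 = 1. Recurrence: u_k = 2/9·u_{k+1} + 7/9·u_{k-1} for 1 ≤ k ≤ 5. Try u_k = A + B·r^k with r = q/p = (7/9)/(2/9) = 7/2. Substitution satisfies the recurrence; boundary conditions give:
  u_k = (1 − r^k) / (1 − r^N) = (1 − (7/2)^1) / (1 − (7/2)^6) = 32/23517.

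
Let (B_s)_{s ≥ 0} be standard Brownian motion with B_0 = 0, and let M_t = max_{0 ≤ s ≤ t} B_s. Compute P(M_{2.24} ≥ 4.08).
P(M_{2.24} ≥ 4.08) = 2·P(B_{2.24} ≥ 4.08) = 2(1 − Φ(4.08/√2.24)) ≈ 0.0064

By the reflection principle for Brownian motion, P(M_t ≥ a) = 2 · P(B_t ≥ a) for a ≥ 0. Since B_t ~ N(0, t), P(B_t ≥ 4.08) = 1 − Φ(4.08/√t) = 1 − Φ(4.08/√2.24) = 1 − Φ(2.7261). So
  P(M_{2.24} ≥ 4.08) = 2(1 − Φ(2.7261)) ≈ 0.0064.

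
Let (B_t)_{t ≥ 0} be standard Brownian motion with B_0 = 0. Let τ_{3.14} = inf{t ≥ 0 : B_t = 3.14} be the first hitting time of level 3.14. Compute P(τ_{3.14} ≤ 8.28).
P(τ_{3.14} ≤ 8.28) = 2(1 − Φ(3.14/√8.28)) = 2(1 − Φ(1.0912)) ≈ 0.2752

By the reflection principle for standard BM, P(τ_b ≤ t) = 2 · P(B_t ≥ b). Since B_t ~ N(0, t), P(B_t ≥ 3.14) = 1 − Φ(3.14/√t) = 1 − Φ(3.14/√8.28) = 1 − Φ(1.0912) ≈ 0.13759. Doubling: P(τ_{3.14} ≤ 8.28) ≈ 2 · 0.13759 = 0.27518 ≈ 0.2752.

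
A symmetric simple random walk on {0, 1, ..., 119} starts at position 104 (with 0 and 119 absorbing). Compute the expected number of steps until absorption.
E[τ | X_0 = 104] = 1560

Let v_k = E[τ | X_0 = k]. Boundary: v_0 = v_119 = 0. Recurrence: v_k = 1 + (v_{k-1} + v_{k+1})/2 for 1 ≤ k ≤ 118. The particular solution to v_k − (v_{k-1} + v_{k+1})/2 = 1 is v_k = −k^2. Adding homogeneous solution A + B k and matching boundaries gives v_k = k (119 − k). Substituting k = 104: v_104 = 104 · 15 = 1560.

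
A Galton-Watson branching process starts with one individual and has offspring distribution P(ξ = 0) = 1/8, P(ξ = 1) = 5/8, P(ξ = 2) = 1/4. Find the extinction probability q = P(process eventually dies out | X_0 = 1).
q = 1/2

The pgf is f(s) = 1/8 + 5/8·s + 1/4·s². The extinction probability q is the smallest fixed point of f in [0, 1]. Setting s = f(s):
  1/4·s² + (5/8 − 1)·s + 1/8 = 0
  1/4·s² − (1/8 + 1/4)·s + 1/8 = 0
which factors as (s − 1)·(1/4·s − 1/8) = 0, giving roots s = 1 and s = (1/8)/(1/4) = 1/2.
Mean offspring μ = 5/8 + 2·1/4 = 9/8 > 1 (supercritical), so q < 1. The extinction probability is the smaller root: q = (1/8)/(1/4) = 1/2.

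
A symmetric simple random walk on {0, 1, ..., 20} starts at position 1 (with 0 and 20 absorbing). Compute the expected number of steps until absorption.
E[τ | X_0 = 1] = 19

Let v_k = E[τ | X_0 = k]. Boundary: v_0 = v_20 = 0. Recurrence: v_k = 1 + (v_{k-1} + v_{k+1})/2 for 1 ≤ k ≤ 19. The particular solution to v_k − (v_{k-1} + v_{k+1})/2 = 1 is v_k = −k^2. Adding homogeneous solution A + B k and matching boundaries gives v_k = k (20 − k). Substituting k = 1: v_1 = 1 · 19 = 19.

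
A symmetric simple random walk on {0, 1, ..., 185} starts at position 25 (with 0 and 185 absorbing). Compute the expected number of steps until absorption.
E[τ | X_0 = 25] = 4000

Let v_k = E[τ | X_0 = k]. Boundary: v_0 = v_185 = 0. Recurrence: v_k = 1 + (v_{k-1} + v_{k+1})/2 for 1 ≤ k ≤ 184. The particular solution to v_k − (v_{k-1} + v_{k+1})/2 = 1 is v_k = −k^2. Adding homogeneous solution A + B k and matching boundaries gives v_k = k (185 − k). Substituting k = 25: v_25 = 25 · 160 = 4000.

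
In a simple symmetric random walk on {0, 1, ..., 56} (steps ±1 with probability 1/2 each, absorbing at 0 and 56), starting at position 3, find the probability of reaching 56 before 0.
P(hit 56 before 0) = 3/56

Let u_k = P(hit 56 before 0 | start at k). Then u_0 = 0, u_56 = 1, and u_k = u_{k-1}/2 + u_{k+1}/2 for 1 ≤ k ≤ 55. This harmonic recurrence is solved by u_k = k/56, giving u_3 = 3/56.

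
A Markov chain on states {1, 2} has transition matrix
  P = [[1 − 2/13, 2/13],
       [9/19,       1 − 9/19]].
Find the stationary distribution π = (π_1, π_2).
π_1 = 117/155, π_2 = 38/155

Solve πP = π with π_1 + π_2 = 1. From πP = π: π_1 · (1 − 2/13) + π_2 · 9/19 = π_1 ⇒ π_2 · 9/19 = π_1 · 2/13 ⇒ π_2/π_1 = (2/13)/(9/19) = 38/117. Together with π_1 + π_2 = 1:
  π_1 = (9/19)/(2/13 + 9/19) = (9/19)/(155/247) = 117/155,
  π_2 = (2/13)/(2/13 + 9/19) = (2/13)/(155/247) = 38/155.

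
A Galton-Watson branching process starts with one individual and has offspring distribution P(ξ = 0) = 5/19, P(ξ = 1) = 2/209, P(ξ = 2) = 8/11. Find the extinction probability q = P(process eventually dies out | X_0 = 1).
q = 55/152

The pgf is f(s) = 5/19 + 2/209·s + 8/11·s². The extinction probability q is the smallest fixed point of f in [0, 1]. Setting s = f(s):
  8/11·s² + (2/209 − 1)·s + 5/19 = 0
  8/11·s² − (5/19 + 8/11)·s + 5/19 = 0
which factors as (s − 1)·(8/11·s − 5/19) = 0, giving roots s = 1 and s = (5/19)/(8/11) = 55/152.
Mean offspring μ = 2/209 + 2·8/11 = 306/209 > 1 (supercritical), so q < 1. The extinction probability is the smaller root: q = (5/19)/(8/11) = 55/152.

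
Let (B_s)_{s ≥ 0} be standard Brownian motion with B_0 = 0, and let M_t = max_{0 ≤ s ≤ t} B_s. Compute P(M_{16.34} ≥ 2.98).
P(M_{16.34} ≥ 2.98) = 2·P(B_{16.34} ≥ 2.98) = 2(1 − Φ(2.98/√16.34)) ≈ 0.4610

By the reflection principle for Brownian motion, P(M_t ≥ a) = 2 · P(B_t ≥ a) for a ≥ 0. Since B_t ~ N(0, t), P(B_t ≥ 2.98) = 1 − Φ(2.98/√t) = 1 − Φ(2.98/√16.34) = 1 − Φ(0.7372). So
  P(M_{16.34} ≥ 2.98) = 2(1 − Φ(0.7372)) ≈ 0.4610.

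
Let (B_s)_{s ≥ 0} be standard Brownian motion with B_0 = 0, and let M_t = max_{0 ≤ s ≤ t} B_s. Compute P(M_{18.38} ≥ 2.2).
P(M_{18.38} ≥ 2.2) = 2·P(B_{18.38} ≥ 2.2) = 2(1 − Φ(2.2/√18.38)) ≈ 0.6078

By the reflection principle for Brownian motion, P(M_t ≥ a) = 2 · P(B_t ≥ a) for a ≥ 0. Since B_t ~ N(0, t), P(B_t ≥ 2.2) = 1 − Φ(2.2/√t) = 1 − Φ(2.2/√18.38) = 1 − Φ(0.5132). So
  P(M_{18.38} ≥ 2.2) = 2(1 − Φ(0.5132)) ≈ 0.6078.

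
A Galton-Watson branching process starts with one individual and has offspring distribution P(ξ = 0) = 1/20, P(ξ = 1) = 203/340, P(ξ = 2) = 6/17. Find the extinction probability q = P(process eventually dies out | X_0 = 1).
q = 17/120

The pgf is f(s) = 1/20 + 203/340·s + 6/17·s². The extinction probability q is the smallest fixed point of f in [0, 1]. Setting s = f(s):
  6/17·s² + (203/340 − 1)·s + 1/20 = 0
  6/17·s² − (1/20 + 6/17)·s + 1/20 = 0
which factors as (s − 1)·(6/17·s − 1/20) = 0, giving roots s = 1 and s = (1/20)/(6/17) = 17/120.
Mean offspring μ = 203/340 + 2·6/17 = 443/340 > 1 (supercritical), so q < 1. The extinction probability is the smaller root: q = (1/20)/(6/17) = 17/120.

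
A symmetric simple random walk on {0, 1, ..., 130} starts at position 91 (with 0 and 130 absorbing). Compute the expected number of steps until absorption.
E[τ | X_0 = 91] = 3549

Let v_k = E[τ | X_0 = k]. Boundary: v_0 = v_130 = 0. Recurrence: v_k = 1 + (v_{k-1} + v_{k+1})/2 for 1 ≤ k ≤ 129. The particular solution to v_k − (v_{k-1} + v_{k+1})/2 = 1 is v_k = −k^2. Adding homogeneous solution A + B k and matching boundaries gives v_k = k (130 − k). Substituting k = 91: v_91 = 91 · 39 = 3549.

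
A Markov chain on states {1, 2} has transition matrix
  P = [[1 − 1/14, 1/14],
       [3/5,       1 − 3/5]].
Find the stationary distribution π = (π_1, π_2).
π_1 = 42/47, π_2 = 5/47

Solve πP = π with π_1 + π_2 = 1. From πP = π: π_1 · (1 − 1/14) + π_2 · 3/5 = π_1 ⇒ π_2 · 3/5 = π_1 · 1/14 ⇒ π_2/π_1 = (1/14)/(3/5) = 5/42. Together with π_1 + π_2 = 1:
  π_1 = (3/5)/(1/14 + 3/5) = (3/5)/(47/70) = 42/47,
  π_2 = (1/14)/(1/14 + 3/5) = (1/14)/(47/70) = 5/47.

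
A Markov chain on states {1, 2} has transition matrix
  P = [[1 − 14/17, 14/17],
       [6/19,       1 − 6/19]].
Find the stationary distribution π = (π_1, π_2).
π_1 = 51/184, π_2 = 133/184

Solve πP = π with π_1 + π_2 = 1. From πP = π: π_1 · (1 − 14/17) + π_2 · 6/19 = π_1 ⇒ π_2 · 6/19 = π_1 · 14/17 ⇒ π_2/π_1 = (14/17)/(6/19) = 133/51. Together with π_1 + π_2 = 1:
  π_1 = (6/19)/(14/17 + 6/19) = (6/19)/(368/323) = 51/184,
  π_2 = (14/17)/(14/17 + 6/19) = (14/17)/(368/323) = 133/184.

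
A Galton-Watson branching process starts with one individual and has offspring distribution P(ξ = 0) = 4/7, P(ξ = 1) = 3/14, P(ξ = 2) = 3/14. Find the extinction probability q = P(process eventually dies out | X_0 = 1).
q = 1

Mean offspring μ = 0·4/7 + 1·3/14 + 2·3/14 = 9/14 ≤ 1. For μ ≤ 1 with offspring not concentrated at 1, the Galton-Watson process goes extinct almost surely, so q = 1.
(Algebraic check: The pgf is f(s) = 4/7 + 3/14·s + 3/14·s². The extinction probability q is the smallest fixed point of f in [0, 1]. Setting s = f(s):
  3/14·s² + (3/14 − 1)·s + 4/7 = 0
  3/14·s² − (4/7 + 3/14)·s + 4/7 = 0
which factors as (s − 1)·(3/14·s − 4/7) = 0, giving roots s = 1 and s = (4/7)/(3/14) = 8/3. Since 8/3 ≥ 1, the smallest root in [0, 1] is s = 1.)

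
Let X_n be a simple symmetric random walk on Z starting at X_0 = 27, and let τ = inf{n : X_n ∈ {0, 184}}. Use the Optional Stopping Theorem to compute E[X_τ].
E[X_τ] = 27

X_n is a martingale and τ is a bounded-mean stopping time (indeed τ is finite a.s. with bounded expectation since the walk is in a bounded region). By the OST, E[X_τ] = E[X_0] = 27. Equivalently: E[X_τ] = 184 · P(hit 184 first) + 0 · P(hit 0 first) = 184 · (27/184) = 27.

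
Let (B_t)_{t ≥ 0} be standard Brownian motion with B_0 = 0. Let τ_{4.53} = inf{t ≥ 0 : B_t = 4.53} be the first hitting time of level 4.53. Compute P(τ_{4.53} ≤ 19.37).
P(τ_{4.53} ≤ 19.37) = 2(1 − Φ(4.53/√19.37)) = 2(1 − Φ(1.0293)) ≈ 0.3033

By the reflection principle for standard BM, P(τ_b ≤ t) = 2 · P(B_t ≥ b). Since B_t ~ N(0, t), P(B_t ≥ 4.53) = 1 − Φ(4.53/√t) = 1 − Φ(4.53/√19.37) = 1 − Φ(1.0293) ≈ 0.15167. Doubling: P(τ_{4.53} ≤ 19.37) ≈ 2 · 0.15167 = 0.30334 ≈ 0.3033.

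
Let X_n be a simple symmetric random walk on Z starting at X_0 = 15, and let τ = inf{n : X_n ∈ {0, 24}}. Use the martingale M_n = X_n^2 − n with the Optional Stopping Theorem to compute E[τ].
E[τ] = 135

M_n = X_n^2 − n is a martingale (since E[X_{n+1}^2 | F_n] = X_n^2 + 1). By OST (τ has finite mean in a bounded region), E[M_τ] = E[M_0] = X_0^2 − 0 = 15^2 = 225. Also E[M_τ] = E[X_τ^2] − E[τ]. The walk exits at 0 or 24, with P(hit 24 first) = 15/24, so E[X_τ^2] = 24^2 · 15/24 + 0 = 360. Thus E[τ] = E[X_τ^2] − E[M_τ] = 360 − 225 = 135 = 15(24 − 15) = 135.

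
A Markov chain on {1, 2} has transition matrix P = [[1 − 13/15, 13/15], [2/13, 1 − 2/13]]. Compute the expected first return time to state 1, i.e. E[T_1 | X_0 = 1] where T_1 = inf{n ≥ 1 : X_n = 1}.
E[T_1 | X_0 = 1] = 1/π_1 = 199/30

For an irreducible recurrent Markov chain with stationary distribution π, E[T_i | X_0 = i] = 1/π_i (Kac's formula). Here π_1 = (2/13)/(13/15 + 2/13) = (2/13)/(199/195) = 30/199, so E[T_1 | X_0 = 1] = 1/π_1 = (13/15 + 2/13)/(2/13) = (199/195)/(2/13) = 199/30.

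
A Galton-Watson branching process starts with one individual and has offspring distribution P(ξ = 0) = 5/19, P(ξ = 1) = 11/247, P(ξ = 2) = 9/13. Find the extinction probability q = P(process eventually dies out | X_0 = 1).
q = 65/171

The pgf is f(s) = 5/19 + 11/247·s + 9/13·s². The extinction probability q is the smallest fixed point of f in [0, 1]. Setting s = f(s):
  9/13·s² + (11/247 − 1)·s + 5/19 = 0
  9/13·s² − (5/19 + 9/13)·s + 5/19 = 0
which factors as (s − 1)·(9/13·s − 5/19) = 0, giving roots s = 1 and s = (5/19)/(9/13) = 65/171.
Mean offspring μ = 11/247 + 2·9/13 = 353/247 > 1 (supercritical), so q < 1. The extinction probability is the smaller root: q = (5/19)/(9/13) = 65/171.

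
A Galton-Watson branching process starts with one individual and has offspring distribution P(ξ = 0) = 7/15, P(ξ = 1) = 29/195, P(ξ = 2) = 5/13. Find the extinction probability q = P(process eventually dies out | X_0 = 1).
q = 1

Mean offspring μ = 0·7/15 + 1·29/195 + 2·5/13 = 179/195 ≤ 1. For μ ≤ 1 with offspring not concentrated at 1, the Galton-Watson process goes extinct almost surely, so q = 1.
(Algebraic check: The pgf is f(s) = 7/15 + 29/195·s + 5/13·s². The extinction probability q is the smallest fixed point of f in [0, 1]. Setting s = f(s):
  5/13·s² + (29/195 − 1)·s + 7/15 = 0
  5/13·s² − (7/15 + 5/13)·s + 7/15 = 0
which factors as (s − 1)·(5/13·s − 7/15) = 0, giving roots s = 1 and s = (7/15)/(5/13) = 91/75. Since 91/75 ≥ 1, the smallest root in [0, 1] is s = 1.)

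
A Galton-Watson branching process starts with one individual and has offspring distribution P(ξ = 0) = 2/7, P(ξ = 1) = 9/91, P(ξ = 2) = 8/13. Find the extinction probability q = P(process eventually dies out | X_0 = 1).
q = 13/28

The pgf is f(s) = 2/7 + 9/91·s + 8/13·s². The extinction probability q is the smallest fixed point of f in [0, 1]. Setting s = f(s):
  8/13·s² + (9/91 − 1)·s + 2/7 = 0
  8/13·s² − (2/7 + 8/13)·s + 2/7 = 0
which factors as (s − 1)·(8/13·s − 2/7) = 0, giving roots s = 1 and s = (2/7)/(8/13) = 13/28.
Mean offspring μ = 9/91 + 2·8/13 = 121/91 > 1 (supercritical), so q < 1. The extinction probability is the smaller root: q = (2/7)/(8/13) = 13/28.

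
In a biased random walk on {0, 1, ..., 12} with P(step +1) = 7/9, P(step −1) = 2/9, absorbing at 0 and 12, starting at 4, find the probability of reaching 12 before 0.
P(hit 12 before 0) = (1 − (2/7)^4) / (1 − (2/7)^12) = 5764801/5803473

Let u_k denote P(reach 12 before 0 | start at k). Boundary: u_0 = 0, u_12 = 1. Recurrence: u_k = 7/9·u_{k+1} + 2/9·u_{k-1} for 1 ≤ k ≤ 11. Try u_k = A + B·r^k with r = q/p = (2/9)/(7/9) = 2/7. Substitution satisfies the recurrence; boundary conditions give:
  u_k = (1 − r^k) / (1 − r^N) = (1 − (2/7)^4) / (1 − (2/7)^12) = 5764801/5803473.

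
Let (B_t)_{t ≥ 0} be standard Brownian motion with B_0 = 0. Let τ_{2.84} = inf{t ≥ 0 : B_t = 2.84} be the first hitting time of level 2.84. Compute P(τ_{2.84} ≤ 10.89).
P(τ_{2.84} ≤ 10.89) = 2(1 − Φ(2.84/√10.89)) = 2(1 − Φ(0.8606)) ≈ 0.3895

By the reflection principle for standard BM, P(τ_b ≤ t) = 2 · P(B_t ≥ b). Since B_t ~ N(0, t), P(B_t ≥ 2.84) = 1 − Φ(2.84/√t) = 1 − Φ(2.84/√10.89) = 1 − Φ(0.8606) ≈ 0.19473. Doubling: P(τ_{2.84} ≤ 10.89) ≈ 2 · 0.19473 = 0.38946 ≈ 0.3895.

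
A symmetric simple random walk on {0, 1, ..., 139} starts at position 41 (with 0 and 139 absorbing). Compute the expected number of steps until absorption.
E[τ | X_0 = 41] = 4018

Let v_k = E[τ | X_0 = k]. Boundary: v_0 = v_139 = 0. Recurrence: v_k = 1 + (v_{k-1} + v_{k+1})/2 for 1 ≤ k ≤ 138. The particular solution to v_k − (v_{k-1} + v_{k+1})/2 = 1 is v_k = −k^2. Adding homogeneous solution A + B k and matching boundaries gives v_k = k (139 − k). Substituting k = 41: v_41 = 41 · 98 = 4018.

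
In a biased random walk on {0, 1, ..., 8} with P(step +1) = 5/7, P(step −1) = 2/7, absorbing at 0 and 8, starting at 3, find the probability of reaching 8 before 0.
P(hit 8 before 0) = (1 − (2/5)^3) / (1 − (2/5)^8) = 121875/130123

Let u_k denote P(reach 8 before 0 | start at k). Boundary: u_0 = 0, u_8 = 1. Recurrence: u_k = 5/7·u_{k+1} + 2/7·u_{k-1} for 1 ≤ k ≤ 7. Try u_k = A + B·r^k with r = q/p = (2/7)/(5/7) = 2/5. Substitution satisfies the recurrence; boundary conditions give:
  u_k = (1 − r^k) / (1 − r^N) = (1 − (2/5)^3) / (1 − (2/5)^8) = 121875/130123.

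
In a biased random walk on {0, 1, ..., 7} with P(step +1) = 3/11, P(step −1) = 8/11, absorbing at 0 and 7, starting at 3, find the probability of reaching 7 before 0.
P(hit 7 before 0) = (1 − (8/3)^3) / (1 − (8/3)^7) = 7857/418993

Let u_k denote P(reach 7 before 0 | start at k). Boundary: u_0 = 0, u_7 = 1. Recurrence: u_k = 3/11·u_{k+1} + 8/11·u_{k-1} for 1 ≤ k ≤ 6. Try u_k = A + B·r^k with r = q/p = (8/11)/(3/11) = 8/3. Substitution satisfies the recurrence; boundary conditions give:
  u_k = (1 − r^k) / (1 − r^N) = (1 − (8/3)^3) / (1 − (8/3)^7) = 7857/418993.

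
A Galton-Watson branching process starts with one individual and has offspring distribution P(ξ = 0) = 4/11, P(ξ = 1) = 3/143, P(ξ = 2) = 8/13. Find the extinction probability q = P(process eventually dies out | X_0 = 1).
q = 13/22

The pgf is f(s) = 4/11 + 3/143·s + 8/13·s². The extinction probability q is the smallest fixed point of f in [0, 1]. Setting s = f(s):
  8/13·s² + (3/143 − 1)·s + 4/11 = 0
  8/13·s² − (4/11 + 8/13)·s + 4/11 = 0
which factors as (s − 1)·(8/13·s − 4/11) = 0, giving roots s = 1 and s = (4/11)/(8/13) = 13/22.
Mean offspring μ = 3/143 + 2·8/13 = 179/143 > 1 (supercritical), so q < 1. The extinction probability is the smaller root: q = (4/11)/(8/13) = 13/22.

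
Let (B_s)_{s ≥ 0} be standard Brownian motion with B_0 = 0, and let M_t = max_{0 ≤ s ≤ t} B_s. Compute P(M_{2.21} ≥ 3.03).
P(M_{2.21} ≥ 3.03) = 2·P(B_{2.21} ≥ 3.03) = 2(1 − Φ(3.03/√2.21)) ≈ 0.0415

By the reflection principle for Brownian motion, P(M_t ≥ a) = 2 · P(B_t ≥ a) for a ≥ 0. Since B_t ~ N(0, t), P(B_t ≥ 3.03) = 1 − Φ(3.03/√t) = 1 − Φ(3.03/√2.21) = 1 − Φ(2.0382). So
  P(M_{2.21} ≥ 3.03) = 2(1 − Φ(2.0382)) ≈ 0.0415.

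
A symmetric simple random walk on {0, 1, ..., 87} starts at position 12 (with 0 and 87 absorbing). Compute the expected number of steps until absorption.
E[τ | X_0 = 12] = 900

Let v_k = E[τ | X_0 = k]. Boundary: v_0 = v_87 = 0. Recurrence: v_k = 1 + (v_{k-1} + v_{k+1})/2 for 1 ≤ k ≤ 86. The particular solution to v_k − (v_{k-1} + v_{k+1})/2 = 1 is v_k = −k^2. Adding homogeneous solution A + B k and matching boundaries gives v_k = k (87 − k). Substituting k = 12: v_12 = 12 · 75 = 900.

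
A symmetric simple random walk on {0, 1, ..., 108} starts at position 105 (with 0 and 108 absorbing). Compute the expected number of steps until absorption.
E[τ | X_0 = 105] = 315

Let v_k = E[τ | X_0 = k]. Boundary: v_0 = v_108 = 0. Recurrence: v_k = 1 + (v_{k-1} + v_{k+1})/2 for 1 ≤ k ≤ 107. The particular solution to v_k − (v_{k-1} + v_{k+1})/2 = 1 is v_k = −k^2. Adding homogeneous solution A + B k and matching boundaries gives v_k = k (108 − k). Substituting k = 105: v_105 = 105 · 3 = 315.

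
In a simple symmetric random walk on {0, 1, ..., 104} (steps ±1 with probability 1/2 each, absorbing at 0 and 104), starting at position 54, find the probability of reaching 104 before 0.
P(hit 104 before 0) = 54/104 = 27/52

Let u_k = P(hit 104 before 0 | start at k). Then u_0 = 0, u_104 = 1, and u_k = u_{k-1}/2 + u_{k+1}/2 for 1 ≤ k ≤ 103. This harmonic recurrence is solved by u_k = k/104, giving u_54 = 54/104 = 27/52.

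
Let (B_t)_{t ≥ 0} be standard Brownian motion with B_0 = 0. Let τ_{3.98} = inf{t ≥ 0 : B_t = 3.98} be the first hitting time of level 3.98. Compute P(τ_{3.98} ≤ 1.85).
P(τ_{3.98} ≤ 1.85) = 2(1 − Φ(3.98/√1.85)) = 2(1 − Φ(2.9262)) ≈ 0.0034

By the reflection principle for standard BM, P(τ_b ≤ t) = 2 · P(B_t ≥ b). Since B_t ~ N(0, t), P(B_t ≥ 3.98) = 1 − Φ(3.98/√t) = 1 − Φ(3.98/√1.85) = 1 − Φ(2.9262) ≈ 0.00172. Doubling: P(τ_{3.98} ≤ 1.85) ≈ 2 · 0.00172 = 0.00344 ≈ 0.0034.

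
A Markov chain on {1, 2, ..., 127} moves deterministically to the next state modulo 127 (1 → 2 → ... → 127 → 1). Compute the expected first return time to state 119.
E[T_119 | X_0 = 119] = 127

The chain cycles deterministically, so starting at state 119 it returns in exactly 127 steps. Equivalently, the stationary distribution is uniform π_j = 1/127 for every state j, so by Kac's formula E[T_119] = 1/π_119 = 127.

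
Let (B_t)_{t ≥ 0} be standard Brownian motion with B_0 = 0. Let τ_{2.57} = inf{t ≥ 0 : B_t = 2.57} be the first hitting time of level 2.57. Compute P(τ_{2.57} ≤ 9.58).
P(τ_{2.57} ≤ 9.58) = 2(1 − Φ(2.57/√9.58)) = 2(1 − Φ(0.8303)) ≈ 0.4064

By the reflection principle for standard BM, P(τ_b ≤ t) = 2 · P(B_t ≥ b). Since B_t ~ N(0, t), P(B_t ≥ 2.57) = 1 − Φ(2.57/√t) = 1 − Φ(2.57/√9.58) = 1 − Φ(0.8303) ≈ 0.20318. Doubling: P(τ_{2.57} ≤ 9.58) ≈ 2 · 0.20318 = 0.40636 ≈ 0.4064.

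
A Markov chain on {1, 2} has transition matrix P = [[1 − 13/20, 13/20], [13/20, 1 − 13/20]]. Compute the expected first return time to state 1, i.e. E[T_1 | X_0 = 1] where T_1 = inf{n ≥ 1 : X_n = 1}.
E[T_1 | X_0 = 1] = 1/π_1 = 2

For an irreducible recurrent Markov chain with stationary distribution π, E[T_i | X_0 = i] = 1/π_i (Kac's formula). Here π_1 = (13/20)/(13/20 + 13/20) = (13/20)/(13/10) = 1/2, so E[T_1 | X_0 = 1] = 1/π_1 = (13/20 + 13/20)/(13/20) = (13/10)/(13/20) = 2.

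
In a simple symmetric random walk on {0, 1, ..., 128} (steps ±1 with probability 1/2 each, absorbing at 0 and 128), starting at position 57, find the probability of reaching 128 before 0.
P(hit 128 before 0) = 57/128

Let u_k = P(hit 128 before 0 | start at k). Then u_0 = 0, u_128 = 1, and u_k = u_{k-1}/2 + u_{k+1}/2 for 1 ≤ k ≤ 127. This harmonic recurrence is solved by u_k = k/128, giving u_57 = 57/128.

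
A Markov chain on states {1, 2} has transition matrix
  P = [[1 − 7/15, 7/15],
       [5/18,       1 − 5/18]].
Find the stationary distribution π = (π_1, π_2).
π_1 = 25/67, π_2 = 42/67

Solve πP = π with π_1 + π_2 = 1. From πP = π: π_1 · (1 − 7/15) + π_2 · 5/18 = π_1 ⇒ π_2 · 5/18 = π_1 · 7/15 ⇒ π_2/π_1 = (7/15)/(5/18) = 42/25. Together with π_1 + π_2 = 1:
  π_1 = (5/18)/(7/15 + 5/18) = (5/18)/(67/90) = 25/67,
  π_2 = (7/15)/(7/15 + 5/18) = (7/15)/(67/90) = 42/67.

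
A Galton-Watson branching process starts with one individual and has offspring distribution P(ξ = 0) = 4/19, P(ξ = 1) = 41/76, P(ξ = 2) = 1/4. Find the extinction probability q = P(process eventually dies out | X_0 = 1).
q = 16/19

The pgf is f(s) = 4/19 + 41/76·s + 1/4·s². The extinction probability q is the smallest fixed point of f in [0, 1]. Setting s = f(s):
  1/4·s² + (41/76 − 1)·s + 4/19 = 0
  1/4·s² − (4/19 + 1/4)·s + 4/19 = 0
which factors as (s − 1)·(1/4·s − 4/19) = 0, giving roots s = 1 and s = (4/19)/(1/4) = 16/19.
Mean offspring μ = 41/76 + 2·1/4 = 79/76 > 1 (supercritical), so q < 1. The extinction probability is the smaller root: q = (4/19)/(1/4) = 16/19.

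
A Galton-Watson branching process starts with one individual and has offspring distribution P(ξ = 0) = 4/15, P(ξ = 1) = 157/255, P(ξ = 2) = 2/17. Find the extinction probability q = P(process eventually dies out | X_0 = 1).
q = 1

Mean offspring μ = 0·4/15 + 1·157/255 + 2·2/17 = 217/255 ≤ 1. For μ ≤ 1 with offspring not concentrated at 1, the Galton-Watson process goes extinct almost surely, so q = 1.
(Algebraic check: The pgf is f(s) = 4/15 + 157/255·s + 2/17·s². The extinction probability q is the smallest fixed point of f in [0, 1]. Setting s = f(s):
  2/17·s² + (157/255 − 1)·s + 4/15 = 0
  2/17·s² − (4/15 + 2/17)·s + 4/15 = 0
which factors as (s − 1)·(2/17·s − 4/15) = 0, giving roots s = 1 and s = (4/15)/(2/17) = 34/15. Since 34/15 ≥ 1, the smallest root in [0, 1] is s = 1.)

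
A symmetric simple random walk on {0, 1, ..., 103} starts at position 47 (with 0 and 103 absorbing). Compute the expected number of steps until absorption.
E[τ | X_0 = 47] = 2632

Let v_k = E[τ | X_0 = k]. Boundary: v_0 = v_103 = 0. Recurrence: v_k = 1 + (v_{k-1} + v_{k+1})/2 for 1 ≤ k ≤ 102. The particular solution to v_k − (v_{k-1} + v_{k+1})/2 = 1 is v_k = −k^2. Adding homogeneous solution A + B k and matching boundaries gives v_k = k (103 − k). Substituting k = 47: v_47 = 47 · 56 = 2632.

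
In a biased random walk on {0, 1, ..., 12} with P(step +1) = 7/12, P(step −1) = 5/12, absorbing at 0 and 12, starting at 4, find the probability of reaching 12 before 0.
P(hit 12 before 0) = (1 − (5/7)^4) / (1 − (5/7)^12) = 5764801/7656051

Let u_k denote P(reach 12 before 0 | start at k). Boundary: u_0 = 0, u_12 = 1. Recurrence: u_k = 7/12·u_{k+1} + 5/12·u_{k-1} for 1 ≤ k ≤ 11. Try u_k = A + B·r^k with r = q/p = (5/12)/(7/12) = 5/7. Substitution satisfies the recurrence; boundary conditions give:
  u_k = (1 − r^k) / (1 − r^N) = (1 − (5/7)^4) / (1 − (5/7)^12) = 5764801/7656051.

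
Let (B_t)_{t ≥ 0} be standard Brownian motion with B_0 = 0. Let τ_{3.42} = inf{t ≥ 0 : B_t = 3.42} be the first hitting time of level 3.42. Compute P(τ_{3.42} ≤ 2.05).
P(τ_{3.42} ≤ 2.05) = 2(1 − Φ(3.42/√2.05)) = 2(1 − Φ(2.3886)) ≈ 0.0169

By the reflection principle for standard BM, P(τ_b ≤ t) = 2 · P(B_t ≥ b). Since B_t ~ N(0, t), P(B_t ≥ 3.42) = 1 − Φ(3.42/√t) = 1 − Φ(3.42/√2.05) = 1 − Φ(2.3886) ≈ 0.00846. Doubling: P(τ_{3.42} ≤ 2.05) ≈ 2 · 0.00846 = 0.01692 ≈ 0.0169.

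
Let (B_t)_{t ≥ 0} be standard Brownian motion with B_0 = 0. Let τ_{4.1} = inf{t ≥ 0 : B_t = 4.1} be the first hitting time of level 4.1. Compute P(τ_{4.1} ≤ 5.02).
P(τ_{4.1} ≤ 5.02) = 2(1 − Φ(4.1/√5.02)) = 2(1 − Φ(1.8299)) ≈ 0.0673

By the reflection principle for standard BM, P(τ_b ≤ t) = 2 · P(B_t ≥ b). Since B_t ~ N(0, t), P(B_t ≥ 4.1) = 1 − Φ(4.1/√t) = 1 − Φ(4.1/√5.02) = 1 − Φ(1.8299) ≈ 0.03363. Doubling: P(τ_{4.1} ≤ 5.02) ≈ 2 · 0.03363 = 0.06726 ≈ 0.0673.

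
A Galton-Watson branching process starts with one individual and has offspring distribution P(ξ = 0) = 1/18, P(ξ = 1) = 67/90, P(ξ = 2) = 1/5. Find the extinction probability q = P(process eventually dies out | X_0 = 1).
q = 5/18

The pgf is f(s) = 1/18 + 67/90·s + 1/5·s². The extinction probability q is the smallest fixed point of f in [0, 1]. Setting s = f(s):
  1/5·s² + (67/90 − 1)·s + 1/18 = 0
  1/5·s² − (1/18 + 1/5)·s + 1/18 = 0
which factors as (s − 1)·(1/5·s − 1/18) = 0, giving roots s = 1 and s = (1/18)/(1/5) = 5/18.
Mean offspring μ = 67/90 + 2·1/5 = 103/90 > 1 (supercritical), so q < 1. The extinction probability is the smaller root: q = (1/18)/(1/5) = 5/18.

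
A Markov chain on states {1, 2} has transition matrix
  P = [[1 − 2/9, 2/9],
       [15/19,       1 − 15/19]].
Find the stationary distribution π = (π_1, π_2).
π_1 = 135/173, π_2 = 38/173

Solve πP = π with π_1 + π_2 = 1. From πP = π: π_1 · (1 − 2/9) + π_2 · 15/19 = π_1 ⇒ π_2 · 15/19 = π_1 · 2/9 ⇒ π_2/π_1 = (2/9)/(15/19) = 38/135. Together with π_1 + π_2 = 1:
  π_1 = (15/19)/(2/9 + 15/19) = (15/19)/(173/171) = 135/173,
  π_2 = (2/9)/(2/9 + 15/19) = (2/9)/(173/171) = 38/173.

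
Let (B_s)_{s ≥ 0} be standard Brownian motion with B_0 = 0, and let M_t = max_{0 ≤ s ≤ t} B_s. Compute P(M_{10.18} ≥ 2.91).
P(M_{10.18} ≥ 2.91) = 2·P(B_{10.18} ≥ 2.91) = 2(1 − Φ(2.91/√10.18)) ≈ 0.3617

By the reflection principle for Brownian motion, P(M_t ≥ a) = 2 · P(B_t ≥ a) for a ≥ 0. Since B_t ~ N(0, t), P(B_t ≥ 2.91) = 1 − Φ(2.91/√t) = 1 − Φ(2.91/√10.18) = 1 − Φ(0.9121). So
  P(M_{10.18} ≥ 2.91) = 2(1 − Φ(0.9121)) ≈ 0.3617.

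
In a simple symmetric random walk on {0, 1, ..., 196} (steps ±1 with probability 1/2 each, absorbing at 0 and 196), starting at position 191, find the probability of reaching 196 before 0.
P(hit 196 before 0) = 191/196

Let u_k = P(hit 196 before 0 | start at k). Then u_0 = 0, u_196 = 1, and u_k = u_{k-1}/2 + u_{k+1}/2 for 1 ≤ k ≤ 195. This harmonic recurrence is solved by u_k = k/196, giving u_191 = 191/196.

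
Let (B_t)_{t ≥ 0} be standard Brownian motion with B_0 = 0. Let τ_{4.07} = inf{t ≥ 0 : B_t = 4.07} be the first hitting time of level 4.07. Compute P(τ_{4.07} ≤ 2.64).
P(τ_{4.07} ≤ 2.64) = 2(1 − Φ(4.07/√2.64)) = 2(1 − Φ(2.5049)) ≈ 0.0122

By the reflection principle for standard BM, P(τ_b ≤ t) = 2 · P(B_t ≥ b). Since B_t ~ N(0, t), P(B_t ≥ 4.07) = 1 − Φ(4.07/√t) = 1 − Φ(4.07/√2.64) = 1 − Φ(2.5049) ≈ 0.00612. Doubling: P(τ_{4.07} ≤ 2.64) ≈ 2 · 0.00612 = 0.01224 ≈ 0.0122.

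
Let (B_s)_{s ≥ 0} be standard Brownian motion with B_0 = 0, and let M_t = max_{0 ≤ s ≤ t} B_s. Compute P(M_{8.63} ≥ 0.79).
P(M_{8.63} ≥ 0.79) = 2·P(B_{8.63} ≥ 0.79) = 2(1 − Φ(0.79/√8.63)) ≈ 0.7880

By the reflection principle for Brownian motion, P(M_t ≥ a) = 2 · P(B_t ≥ a) for a ≥ 0. Since B_t ~ N(0, t), P(B_t ≥ 0.79) = 1 − Φ(0.79/√t) = 1 − Φ(0.79/√8.63) = 1 − Φ(0.2689). So
  P(M_{8.63} ≥ 0.79) = 2(1 − Φ(0.2689)) ≈ 0.7880.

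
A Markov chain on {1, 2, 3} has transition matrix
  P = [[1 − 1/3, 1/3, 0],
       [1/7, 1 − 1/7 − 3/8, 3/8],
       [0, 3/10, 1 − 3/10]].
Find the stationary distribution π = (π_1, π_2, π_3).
π = (4/25, 28/75, 7/15)

This is a birth-death chain on three states, which satisfies detailed balance: π_1 · P_{12} = π_2 · P_{21} and π_2 · P_{23} = π_3 · P_{32}.
From π_1 · 1/3 = π_2 · 1/7: π_2/π_1 = (1/3)/(1/7) = 7/3.
From π_2 · 3/8 = π_3 · 3/10: π_3/π_2 = (3/8)/(3/10) = 5/4.
Take π_1 proportional to 1; then unnormalized π = (1, 7/3, 35/12). Normalize by dividing by the sum 25/4:
  π = (4/25, 28/75, 7/15).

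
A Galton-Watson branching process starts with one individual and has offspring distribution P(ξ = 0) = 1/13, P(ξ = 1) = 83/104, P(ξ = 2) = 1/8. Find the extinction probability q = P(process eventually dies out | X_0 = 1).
q = 8/13

The pgf is f(s) = 1/13 + 83/104·s + 1/8·s². The extinction probability q is the smallest fixed point of f in [0, 1]. Setting s = f(s):
  1/8·s² + (83/104 − 1)·s + 1/13 = 0
  1/8·s² − (1/13 + 1/8)·s + 1/13 = 0
which factors as (s − 1)·(1/8·s − 1/13) = 0, giving roots s = 1 and s = (1/13)/(1/8) = 8/13.
Mean offspring μ = 83/104 + 2·1/8 = 109/104 > 1 (supercritical), so q < 1. The extinction probability is the smaller root: q = (1/13)/(1/8) = 8/13.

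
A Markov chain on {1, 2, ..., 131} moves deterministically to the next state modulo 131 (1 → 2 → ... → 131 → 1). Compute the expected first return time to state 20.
E[T_20 | X_0 = 20] = 131

The chain cycles deterministically, so starting at state 20 it returns in exactly 131 steps. Equivalently, the stationary distribution is uniform π_j = 1/131 for every state j, so by Kac's formula E[T_20] = 1/π_20 = 131.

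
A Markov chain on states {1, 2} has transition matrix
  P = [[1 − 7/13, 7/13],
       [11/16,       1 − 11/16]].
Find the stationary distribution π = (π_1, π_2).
π_1 = 143/255, π_2 = 112/255

Solve πP = π with π_1 + π_2 = 1. From πP = π: π_1 · (1 − 7/13) + π_2 · 11/16 = π_1 ⇒ π_2 · 11/16 = π_1 · 7/13 ⇒ π_2/π_1 = (7/13)/(11/16) = 112/143. Together with π_1 + π_2 = 1:
  π_1 = (11/16)/(7/13 + 11/16) = (11/16)/(255/208) = 143/255,
  π_2 = (7/13)/(7/13 + 11/16) = (7/13)/(255/208) = 112/255.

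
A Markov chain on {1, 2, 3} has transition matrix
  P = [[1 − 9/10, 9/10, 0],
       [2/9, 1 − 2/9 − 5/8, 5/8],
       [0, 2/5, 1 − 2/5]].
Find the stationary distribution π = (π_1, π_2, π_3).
π = (320/3641, 1296/3641, 2025/3641)

This is a birth-death chain on three states, which satisfies detailed balance: π_1 · P_{12} = π_2 · P_{21} and π_2 · P_{23} = π_3 · P_{32}.
From π_1 · 9/10 = π_2 · 2/9: π_2/π_1 = (9/10)/(2/9) = 81/20.
From π_2 · 5/8 = π_3 · 2/5: π_3/π_2 = (5/8)/(2/5) = 25/16.
Take π_1 proportional to 1; then unnormalized π = (1, 81/20, 405/64). Normalize by dividing by the sum 3641/320:
  π = (320/3641, 1296/3641, 2025/3641).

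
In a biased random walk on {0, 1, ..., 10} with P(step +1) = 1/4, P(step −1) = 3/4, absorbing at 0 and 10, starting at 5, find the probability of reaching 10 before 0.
P(hit 10 before 0) = (1 − (3)^5) / (1 − (3)^10) = 1/244

Let u_k denote P(reach 10 before 0 | start at k). Boundary: u_0 = 0, u_10 = 1. Recurrence: u_k = 1/4·u_{k+1} + 3/4·u_{k-1} for 1 ≤ k ≤ 9. Try u_k = A + B·r^k with r = q/p = (3/4)/(1/4) = 3. Substitution satisfies the recurrence; boundary conditions give:
  u_k = (1 − r^k) / (1 − r^N) = (1 − (3)^5) / (1 − (3)^10) = 1/244.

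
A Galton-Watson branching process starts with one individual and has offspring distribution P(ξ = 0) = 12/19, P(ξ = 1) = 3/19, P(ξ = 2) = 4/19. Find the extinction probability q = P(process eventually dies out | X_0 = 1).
q = 1

Mean offspring μ = 0·12/19 + 1·3/19 + 2·4/19 = 11/19 ≤ 1. For μ ≤ 1 with offspring not concentrated at 1, the Galton-Watson process goes extinct almost surely, so q = 1.
(Algebraic check: The pgf is f(s) = 12/19 + 3/19·s + 4/19·s². The extinction probability q is the smallest fixed point of f in [0, 1]. Setting s = f(s):
  4/19·s² + (3/19 − 1)·s + 12/19 = 0
  4/19·s² − (12/19 + 4/19)·s + 12/19 = 0
which factors as (s − 1)·(4/19·s − 12/19) = 0, giving roots s = 1 and s = (12/19)/(4/19) = 3. Since 3 ≥ 1, the smallest root in [0, 1] is s = 1.)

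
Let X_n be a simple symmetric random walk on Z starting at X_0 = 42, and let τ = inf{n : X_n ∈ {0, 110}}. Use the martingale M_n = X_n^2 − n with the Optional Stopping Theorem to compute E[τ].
E[τ] = 2856

M_n = X_n^2 − n is a martingale (since E[X_{n+1}^2 | F_n] = X_n^2 + 1). By OST (τ has finite mean in a bounded region), E[M_τ] = E[M_0] = X_0^2 − 0 = 42^2 = 1764. Also E[M_τ] = E[X_τ^2] − E[τ]. The walk exits at 0 or 110, with P(hit 110 first) = 42/110, so E[X_τ^2] = 110^2 · 42/110 + 0 = 4620. Thus E[τ] = E[X_τ^2] − E[M_τ] = 4620 − 1764 = 2856 = 42(110 − 42) = 2856.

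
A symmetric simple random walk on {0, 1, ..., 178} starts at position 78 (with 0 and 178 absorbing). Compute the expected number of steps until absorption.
E[τ | X_0 = 78] = 7800

Let v_k = E[τ | X_0 = k]. Boundary: v_0 = v_178 = 0. Recurrence: v_k = 1 + (v_{k-1} + v_{k+1})/2 for 1 ≤ k ≤ 177. The particular solution to v_k − (v_{k-1} + v_{k+1})/2 = 1 is v_k = −k^2. Adding homogeneous solution A + B k and matching boundaries gives v_k = k (178 − k). Substituting k = 78: v_78 = 78 · 100 = 7800.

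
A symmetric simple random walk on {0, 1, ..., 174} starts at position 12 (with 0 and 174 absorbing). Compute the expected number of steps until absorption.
E[τ | X_0 = 12] = 1944

Let v_k = E[τ | X_0 = k]. Boundary: v_0 = v_174 = 0. Recurrence: v_k = 1 + (v_{k-1} + v_{k+1})/2 for 1 ≤ k ≤ 173. The particular solution to v_k − (v_{k-1} + v_{k+1})/2 = 1 is v_k = −k^2. Adding homogeneous solution A + B k and matching boundaries gives v_k = k (174 − k). Substituting k = 12: v_12 = 12 · 162 = 1944.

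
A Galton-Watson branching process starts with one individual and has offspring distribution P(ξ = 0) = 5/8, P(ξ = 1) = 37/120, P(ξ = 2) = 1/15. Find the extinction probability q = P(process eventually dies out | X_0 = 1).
q = 1

Mean offspring μ = 0·5/8 + 1·37/120 + 2·1/15 = 53/120 ≤ 1. For μ ≤ 1 with offspring not concentrated at 1, the Galton-Watson process goes extinct almost surely, so q = 1.
(Algebraic check: The pgf is f(s) = 5/8 + 37/120·s + 1/15·s². The extinction probability q is the smallest fixed point of f in [0, 1]. Setting s = f(s):
  1/15·s² + (37/120 − 1)·s + 5/8 = 0
  1/15·s² − (5/8 + 1/15)·s + 5/8 = 0
which factors as (s − 1)·(1/15·s − 5/8) = 0, giving roots s = 1 and s = (5/8)/(1/15) = 75/8. Since 75/8 ≥ 1, the smallest root in [0, 1] is s = 1.)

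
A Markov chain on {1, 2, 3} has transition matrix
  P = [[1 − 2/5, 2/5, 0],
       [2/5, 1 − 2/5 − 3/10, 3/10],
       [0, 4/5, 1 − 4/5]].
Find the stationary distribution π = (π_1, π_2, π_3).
π = (8/19, 8/19, 3/19)

This is a birth-death chain on three states, which satisfies detailed balance: π_1 · P_{12} = π_2 · P_{21} and π_2 · P_{23} = π_3 · P_{32}.
From π_1 · 2/5 = π_2 · 2/5: π_2/π_1 = (2/5)/(2/5) = 1.
From π_2 · 3/10 = π_3 · 4/5: π_3/π_2 = (3/10)/(4/5) = 3/8.
Take π_1 proportional to 1; then unnormalized π = (1, 1, 3/8). Normalize by dividing by the sum 19/8:
  π = (8/19, 8/19, 3/19).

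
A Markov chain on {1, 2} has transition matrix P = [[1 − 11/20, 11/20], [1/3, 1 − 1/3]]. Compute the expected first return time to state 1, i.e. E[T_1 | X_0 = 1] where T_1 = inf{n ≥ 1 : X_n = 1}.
E[T_1 | X_0 = 1] = 1/π_1 = 53/20

For an irreducible recurrent Markov chain with stationary distribution π, E[T_i | X_0 = i] = 1/π_i (Kac's formula). Here π_1 = (1/3)/(11/20 + 1/3) = (1/3)/(53/60) = 20/53, so E[T_1 | X_0 = 1] = 1/π_1 = (11/20 + 1/3)/(1/3) = (53/60)/(1/3) = 53/20.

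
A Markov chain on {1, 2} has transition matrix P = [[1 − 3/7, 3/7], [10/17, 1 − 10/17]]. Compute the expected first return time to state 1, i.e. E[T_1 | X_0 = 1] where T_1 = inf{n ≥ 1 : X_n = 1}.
E[T_1 | X_0 = 1] = 1/π_1 = 121/70

For an irreducible recurrent Markov chain with stationary distribution π, E[T_i | X_0 = i] = 1/π_i (Kac's formula). Here π_1 = (10/17)/(3/7 + 10/17) = (10/17)/(121/119) = 70/121, so E[T_1 | X_0 = 1] = 1/π_1 = (3/7 + 10/17)/(10/17) = (121/119)/(10/17) = 121/70.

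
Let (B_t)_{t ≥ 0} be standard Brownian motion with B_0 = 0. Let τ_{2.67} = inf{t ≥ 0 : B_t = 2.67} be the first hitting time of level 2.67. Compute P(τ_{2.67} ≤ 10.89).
P(τ_{2.67} ≤ 10.89) = 2(1 − Φ(2.67/√10.89)) = 2(1 − Φ(0.8091)) ≈ 0.4185

By the reflection principle for standard BM, P(τ_b ≤ t) = 2 · P(B_t ≥ b). Since B_t ~ N(0, t), P(B_t ≥ 2.67) = 1 − Φ(2.67/√t) = 1 − Φ(2.67/√10.89) = 1 − Φ(0.8091) ≈ 0.20923. Doubling: P(τ_{2.67} ≤ 10.89) ≈ 2 · 0.20923 = 0.41846 ≈ 0.4185.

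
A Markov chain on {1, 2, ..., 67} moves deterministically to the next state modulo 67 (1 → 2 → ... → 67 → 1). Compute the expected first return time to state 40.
E[T_40 | X_0 = 40] = 67

The chain cycles deterministically, so starting at state 40 it returns in exactly 67 steps. Equivalently, the stationary distribution is uniform π_j = 1/67 for every state j, so by Kac's formula E[T_40] = 1/π_40 = 67.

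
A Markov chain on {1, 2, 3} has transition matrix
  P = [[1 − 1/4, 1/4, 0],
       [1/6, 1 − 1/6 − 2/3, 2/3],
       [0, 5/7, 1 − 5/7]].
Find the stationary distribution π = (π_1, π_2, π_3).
π = (10/39, 5/13, 14/39)

This is a birth-death chain on three states, which satisfies detailed balance: π_1 · P_{12} = π_2 · P_{21} and π_2 · P_{23} = π_3 · P_{32}.
From π_1 · 1/4 = π_2 · 1/6: π_2/π_1 = (1/4)/(1/6) = 3/2.
From π_2 · 2/3 = π_3 · 5/7: π_3/π_2 = (2/3)/(5/7) = 14/15.
Take π_1 proportional to 1; then unnormalized π = (1, 3/2, 7/5). Normalize by dividing by the sum 39/10:
  π = (10/39, 5/13, 14/39).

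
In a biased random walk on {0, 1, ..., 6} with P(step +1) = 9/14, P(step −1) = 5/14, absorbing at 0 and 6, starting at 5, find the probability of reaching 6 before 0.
P(hit 6 before 0) = (1 − (5/9)^5) / (1 − (5/9)^6) = 125829/128954

Let u_k denote P(reach 6 before 0 | start at k). Boundary: u_0 = 0, u_6 = 1. Recurrence: u_k = 9/14·u_{k+1} + 5/14·u_{k-1} for 1 ≤ k ≤ 5. Try u_k = A + B·r^k with r = q/p = (5/14)/(9/14) = 5/9. Substitution satisfies the recurrence; boundary conditions give:
  u_k = (1 − r^k) / (1 − r^N) = (1 − (5/9)^5) / (1 − (5/9)^6) = 125829/128954.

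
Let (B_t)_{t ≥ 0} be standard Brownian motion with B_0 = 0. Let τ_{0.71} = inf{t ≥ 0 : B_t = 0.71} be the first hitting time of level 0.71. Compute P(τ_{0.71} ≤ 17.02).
P(τ_{0.71} ≤ 17.02) = 2(1 − Φ(0.71/√17.02)) = 2(1 − Φ(0.1721)) ≈ 0.8634

By the reflection principle for standard BM, P(τ_b ≤ t) = 2 · P(B_t ≥ b). Since B_t ~ N(0, t), P(B_t ≥ 0.71) = 1 − Φ(0.71/√t) = 1 − Φ(0.71/√17.02) = 1 − Φ(0.1721) ≈ 0.43168. Doubling: P(τ_{0.71} ≤ 17.02) ≈ 2 · 0.43168 = 0.86336 ≈ 0.8634.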